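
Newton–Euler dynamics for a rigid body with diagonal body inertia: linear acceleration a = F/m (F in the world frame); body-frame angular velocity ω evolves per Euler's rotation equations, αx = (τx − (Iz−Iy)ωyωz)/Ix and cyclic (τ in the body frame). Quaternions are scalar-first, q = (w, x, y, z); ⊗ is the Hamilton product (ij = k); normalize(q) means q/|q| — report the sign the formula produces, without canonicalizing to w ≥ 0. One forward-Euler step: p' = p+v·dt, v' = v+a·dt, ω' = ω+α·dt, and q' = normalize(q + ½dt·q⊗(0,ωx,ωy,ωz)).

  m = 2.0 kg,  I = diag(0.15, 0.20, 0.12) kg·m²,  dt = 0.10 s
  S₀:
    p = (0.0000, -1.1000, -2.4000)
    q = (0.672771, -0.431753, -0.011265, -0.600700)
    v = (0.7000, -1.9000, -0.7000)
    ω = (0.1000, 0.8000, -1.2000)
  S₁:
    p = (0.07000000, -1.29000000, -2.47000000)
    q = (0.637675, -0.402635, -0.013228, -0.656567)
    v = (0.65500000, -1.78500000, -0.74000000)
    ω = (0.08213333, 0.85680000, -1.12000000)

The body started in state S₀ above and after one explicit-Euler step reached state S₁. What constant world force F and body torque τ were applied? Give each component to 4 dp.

rate change Δω = (-0.01786667, 0.05680000, 0.08000000)
precession coupling = (0.0768, -0.0036, 0.0040)
applied torque τ = (0.0500, 0.1100, 0.1000)
Δv = v₁−v₀ = (-0.04500000, 0.11500000, -0.04000000)
F = m·Δv/dt = (-0.9000, 2.3000, -0.8000)

F = (-0.9000, 2.3000, -0.8000)
τ = (0.0500, 0.1100, 0.1000)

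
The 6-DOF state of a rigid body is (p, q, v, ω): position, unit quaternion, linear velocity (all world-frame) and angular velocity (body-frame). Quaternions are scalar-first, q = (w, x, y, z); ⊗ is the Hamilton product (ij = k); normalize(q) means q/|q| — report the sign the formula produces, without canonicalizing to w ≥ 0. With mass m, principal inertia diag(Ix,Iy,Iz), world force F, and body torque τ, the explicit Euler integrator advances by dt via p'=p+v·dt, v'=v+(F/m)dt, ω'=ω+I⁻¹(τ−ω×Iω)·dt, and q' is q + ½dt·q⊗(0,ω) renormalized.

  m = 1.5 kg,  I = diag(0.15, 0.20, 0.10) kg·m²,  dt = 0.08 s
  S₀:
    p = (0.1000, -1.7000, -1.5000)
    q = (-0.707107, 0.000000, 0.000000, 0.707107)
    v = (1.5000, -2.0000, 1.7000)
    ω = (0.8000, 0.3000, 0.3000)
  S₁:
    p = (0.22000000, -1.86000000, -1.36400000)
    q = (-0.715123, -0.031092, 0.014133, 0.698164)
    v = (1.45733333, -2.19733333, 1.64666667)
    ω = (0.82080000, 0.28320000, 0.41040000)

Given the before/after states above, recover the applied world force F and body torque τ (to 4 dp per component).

Δω = ω₁−ω₀ = (0.02080000, -0.01680000, 0.11040000)
ω₀×(Iω₀) = (-0.0090, 0.0120, 0.0120)
applied torque τ = (0.0300, -0.0300, 0.1500)
velocity change Δv = (-0.04266667, -0.19733333, -0.05333333)
F = m·Δv/dt = (-0.8000, -3.7000, -1.0000)

F = (-0.8000, -3.7000, -1.0000)
τ = (0.0300, -0.0300, 0.1500)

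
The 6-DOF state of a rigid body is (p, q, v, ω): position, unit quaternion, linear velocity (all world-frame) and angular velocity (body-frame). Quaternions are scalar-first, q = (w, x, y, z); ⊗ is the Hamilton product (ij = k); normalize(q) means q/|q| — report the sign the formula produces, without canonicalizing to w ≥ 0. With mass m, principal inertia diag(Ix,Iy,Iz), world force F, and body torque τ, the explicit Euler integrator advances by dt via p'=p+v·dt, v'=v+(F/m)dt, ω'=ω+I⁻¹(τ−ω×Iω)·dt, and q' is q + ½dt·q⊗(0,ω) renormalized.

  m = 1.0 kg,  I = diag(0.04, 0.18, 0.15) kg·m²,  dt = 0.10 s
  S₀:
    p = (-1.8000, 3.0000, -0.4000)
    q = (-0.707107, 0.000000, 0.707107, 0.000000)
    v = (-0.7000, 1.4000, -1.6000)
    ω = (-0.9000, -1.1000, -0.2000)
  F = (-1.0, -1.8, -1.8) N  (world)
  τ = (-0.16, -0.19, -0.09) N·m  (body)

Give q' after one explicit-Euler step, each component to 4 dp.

q' = (-0.6665, 0.0247, 0.7441, 0.0388)

Hamilton product q⊗(0,ω) = (0.7778177, 0.4949749, 0.7778177, 0.7778177)
q + ½dt·q⊗(0,ω), renormalized = (-0.6665, 0.0247, 0.7441, 0.0388)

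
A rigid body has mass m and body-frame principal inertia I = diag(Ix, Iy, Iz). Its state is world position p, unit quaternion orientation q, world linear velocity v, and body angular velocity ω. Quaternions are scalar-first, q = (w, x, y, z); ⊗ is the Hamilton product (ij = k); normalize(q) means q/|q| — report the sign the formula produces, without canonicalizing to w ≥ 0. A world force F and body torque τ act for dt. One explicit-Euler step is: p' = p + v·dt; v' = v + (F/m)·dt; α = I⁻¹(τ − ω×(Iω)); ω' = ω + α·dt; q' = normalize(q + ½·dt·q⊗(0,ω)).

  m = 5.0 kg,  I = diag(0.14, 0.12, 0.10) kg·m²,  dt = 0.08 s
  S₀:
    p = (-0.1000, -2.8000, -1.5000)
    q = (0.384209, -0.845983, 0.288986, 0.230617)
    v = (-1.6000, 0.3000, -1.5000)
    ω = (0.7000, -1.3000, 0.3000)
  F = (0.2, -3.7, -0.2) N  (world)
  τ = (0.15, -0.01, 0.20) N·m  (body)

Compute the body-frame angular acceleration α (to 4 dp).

α = (1.0157, -0.1533, 1.8180)

precession coupling ω×(Iω) = (0.0078, 0.0084, 0.0182)
(τ − ω×Iω)/I = (1.0157, -0.1533, 1.8180)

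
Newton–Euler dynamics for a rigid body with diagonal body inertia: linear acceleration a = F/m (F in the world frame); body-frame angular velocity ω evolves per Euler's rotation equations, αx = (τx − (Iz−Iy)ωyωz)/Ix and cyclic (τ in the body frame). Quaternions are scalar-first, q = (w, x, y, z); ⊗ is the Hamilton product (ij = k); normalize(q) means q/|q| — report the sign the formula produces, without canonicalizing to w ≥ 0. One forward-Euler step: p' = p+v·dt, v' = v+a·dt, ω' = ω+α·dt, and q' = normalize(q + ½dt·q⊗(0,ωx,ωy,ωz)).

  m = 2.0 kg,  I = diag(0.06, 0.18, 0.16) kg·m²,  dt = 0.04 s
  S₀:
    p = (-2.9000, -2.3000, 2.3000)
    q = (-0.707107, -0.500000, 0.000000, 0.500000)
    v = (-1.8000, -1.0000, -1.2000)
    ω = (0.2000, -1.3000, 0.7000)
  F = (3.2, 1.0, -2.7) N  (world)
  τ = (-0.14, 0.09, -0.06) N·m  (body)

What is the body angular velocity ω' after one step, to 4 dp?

precession coupling ω×(Iω) = (0.0182, -0.0140, -0.0312)
(τ − ω×Iω)/I = (-2.6367, 0.5778, -0.1800)
ω' = ω + α·dt = (0.0945, -1.2769, 0.6928)

ω' = (0.0945, -1.2769, 0.6928)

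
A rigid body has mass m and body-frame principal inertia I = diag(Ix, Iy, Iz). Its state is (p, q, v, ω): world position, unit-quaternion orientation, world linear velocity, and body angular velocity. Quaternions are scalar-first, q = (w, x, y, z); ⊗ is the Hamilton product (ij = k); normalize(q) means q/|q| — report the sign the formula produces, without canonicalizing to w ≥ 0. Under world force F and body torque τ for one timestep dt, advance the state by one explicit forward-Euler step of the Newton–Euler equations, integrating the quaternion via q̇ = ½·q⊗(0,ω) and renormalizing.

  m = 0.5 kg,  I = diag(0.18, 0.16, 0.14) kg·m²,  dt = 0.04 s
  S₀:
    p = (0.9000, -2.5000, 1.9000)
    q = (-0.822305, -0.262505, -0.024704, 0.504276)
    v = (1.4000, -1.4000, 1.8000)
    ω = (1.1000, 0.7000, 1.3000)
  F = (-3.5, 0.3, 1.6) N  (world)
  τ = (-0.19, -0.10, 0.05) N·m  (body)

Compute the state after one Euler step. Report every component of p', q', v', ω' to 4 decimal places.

p' = (0.9560, -2.5560, 1.9720)
q' = (-0.8287, -0.2881, -0.0183, 0.4794)
v' = (1.1200, -1.3760, 1.9280)
ω' = (1.0618, 0.6607, 1.3187)

ω×(Iω) gyroscopic = (-0.0182, 0.0572, -0.0154)
(τ − ω×Iω)/I = (-0.9544, -0.9825, 0.4671)
ω' = ω + α·dt = (1.0618, 0.6607, 1.3187)
q⊗(0,ω) = (-0.3495105, -1.2896439, 0.3203466, -1.2255756)
updated quaternion q' = (-0.8287, -0.2881, -0.0183, 0.4794)
a = F/m = (-7.0000, 0.6000, 3.2000)
p + v·dt = (0.9560, -2.5560, 1.9720)
new velocity v' = (1.1200, -1.3760, 1.9280)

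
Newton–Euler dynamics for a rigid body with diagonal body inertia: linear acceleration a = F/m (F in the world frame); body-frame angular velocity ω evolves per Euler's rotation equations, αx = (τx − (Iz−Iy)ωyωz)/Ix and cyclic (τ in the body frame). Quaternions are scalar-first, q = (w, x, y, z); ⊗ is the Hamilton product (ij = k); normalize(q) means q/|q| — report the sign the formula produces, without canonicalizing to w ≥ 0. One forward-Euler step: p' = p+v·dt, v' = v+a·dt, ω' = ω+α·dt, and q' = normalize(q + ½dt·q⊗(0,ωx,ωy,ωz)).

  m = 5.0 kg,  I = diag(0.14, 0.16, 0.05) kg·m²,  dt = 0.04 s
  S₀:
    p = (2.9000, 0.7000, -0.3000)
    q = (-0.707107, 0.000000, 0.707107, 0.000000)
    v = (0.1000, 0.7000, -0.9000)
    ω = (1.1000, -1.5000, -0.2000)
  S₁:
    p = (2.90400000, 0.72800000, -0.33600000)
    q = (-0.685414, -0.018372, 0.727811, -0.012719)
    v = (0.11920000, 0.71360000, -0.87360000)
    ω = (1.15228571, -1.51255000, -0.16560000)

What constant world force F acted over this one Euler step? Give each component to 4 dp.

F = (2.4000, 1.7000, 3.3000)

velocity change Δv = (0.01920000, 0.01360000, 0.02640000)
applied force F = (2.4000, 1.7000, 3.3000)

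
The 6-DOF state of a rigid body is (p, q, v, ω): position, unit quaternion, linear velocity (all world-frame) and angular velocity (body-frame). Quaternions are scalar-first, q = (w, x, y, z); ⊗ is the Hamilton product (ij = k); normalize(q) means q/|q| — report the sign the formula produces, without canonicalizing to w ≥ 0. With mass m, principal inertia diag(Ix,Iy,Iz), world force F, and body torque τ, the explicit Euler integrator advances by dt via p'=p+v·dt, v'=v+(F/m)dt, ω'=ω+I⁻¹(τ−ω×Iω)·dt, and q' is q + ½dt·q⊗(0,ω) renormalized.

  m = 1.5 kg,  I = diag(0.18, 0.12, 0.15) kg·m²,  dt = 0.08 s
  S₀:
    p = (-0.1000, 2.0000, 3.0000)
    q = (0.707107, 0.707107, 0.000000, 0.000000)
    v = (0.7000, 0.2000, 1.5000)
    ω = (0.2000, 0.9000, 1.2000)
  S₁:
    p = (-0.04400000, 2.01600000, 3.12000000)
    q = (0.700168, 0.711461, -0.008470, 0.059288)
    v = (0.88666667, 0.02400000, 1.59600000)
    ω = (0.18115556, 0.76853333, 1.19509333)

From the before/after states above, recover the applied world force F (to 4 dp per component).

F = (3.5000, -3.3000, 1.8000)

Δv = v₁−v₀ = (0.18666667, -0.17600000, 0.09600000)
applied force F = (3.5000, -3.3000, 1.8000)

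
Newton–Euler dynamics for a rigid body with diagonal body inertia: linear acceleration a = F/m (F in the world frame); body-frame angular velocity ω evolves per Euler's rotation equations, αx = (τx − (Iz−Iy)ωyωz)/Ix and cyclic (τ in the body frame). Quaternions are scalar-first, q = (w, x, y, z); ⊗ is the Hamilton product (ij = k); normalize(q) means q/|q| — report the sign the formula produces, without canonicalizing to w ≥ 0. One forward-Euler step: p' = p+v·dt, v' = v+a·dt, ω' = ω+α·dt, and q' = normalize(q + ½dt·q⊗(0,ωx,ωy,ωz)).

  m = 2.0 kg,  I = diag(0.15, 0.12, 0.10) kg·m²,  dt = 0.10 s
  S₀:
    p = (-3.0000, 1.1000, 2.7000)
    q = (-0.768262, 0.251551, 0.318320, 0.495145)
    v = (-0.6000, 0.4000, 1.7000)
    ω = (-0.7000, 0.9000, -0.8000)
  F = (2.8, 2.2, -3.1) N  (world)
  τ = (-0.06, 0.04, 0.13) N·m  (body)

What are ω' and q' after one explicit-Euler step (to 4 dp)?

ω' = (-0.7496, 0.9100, -0.6889)
q' = (-0.7522, 0.2428, 0.2758, 0.5470)

α = I⁻¹(τ − ω×Iω) = (-0.4960, 0.1000, 1.1110)
new body rate ω' = (-0.7496, 0.9100, -0.6889)
Hamilton product q⊗(0,ω) = (0.2857137, -0.1625031, -0.8367965, 1.0638295)
q + ½dt·q⊗(0,ω), renormalized = (-0.7522, 0.2428, 0.2758, 0.5470)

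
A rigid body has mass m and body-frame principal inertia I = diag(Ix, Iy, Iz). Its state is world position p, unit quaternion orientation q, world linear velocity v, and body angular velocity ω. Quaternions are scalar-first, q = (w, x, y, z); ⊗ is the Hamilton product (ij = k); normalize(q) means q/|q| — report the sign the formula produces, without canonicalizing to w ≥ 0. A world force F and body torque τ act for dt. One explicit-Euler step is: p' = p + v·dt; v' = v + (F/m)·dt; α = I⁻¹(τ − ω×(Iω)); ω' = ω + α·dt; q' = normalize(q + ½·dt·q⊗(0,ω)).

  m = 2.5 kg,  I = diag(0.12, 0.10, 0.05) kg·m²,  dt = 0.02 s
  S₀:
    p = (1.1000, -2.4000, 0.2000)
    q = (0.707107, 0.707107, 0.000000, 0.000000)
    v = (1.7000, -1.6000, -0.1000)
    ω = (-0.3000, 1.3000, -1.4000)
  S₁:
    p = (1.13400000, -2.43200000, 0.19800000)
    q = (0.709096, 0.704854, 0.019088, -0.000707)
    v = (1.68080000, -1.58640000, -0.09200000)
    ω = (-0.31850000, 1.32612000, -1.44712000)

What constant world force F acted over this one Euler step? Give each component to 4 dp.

Δv = v₁−v₀ = (-0.01920000, 0.01360000, 0.00800000)
F = m·Δv/dt = (-2.4000, 1.7000, 1.0000)

F = (-2.4000, 1.7000, 1.0000)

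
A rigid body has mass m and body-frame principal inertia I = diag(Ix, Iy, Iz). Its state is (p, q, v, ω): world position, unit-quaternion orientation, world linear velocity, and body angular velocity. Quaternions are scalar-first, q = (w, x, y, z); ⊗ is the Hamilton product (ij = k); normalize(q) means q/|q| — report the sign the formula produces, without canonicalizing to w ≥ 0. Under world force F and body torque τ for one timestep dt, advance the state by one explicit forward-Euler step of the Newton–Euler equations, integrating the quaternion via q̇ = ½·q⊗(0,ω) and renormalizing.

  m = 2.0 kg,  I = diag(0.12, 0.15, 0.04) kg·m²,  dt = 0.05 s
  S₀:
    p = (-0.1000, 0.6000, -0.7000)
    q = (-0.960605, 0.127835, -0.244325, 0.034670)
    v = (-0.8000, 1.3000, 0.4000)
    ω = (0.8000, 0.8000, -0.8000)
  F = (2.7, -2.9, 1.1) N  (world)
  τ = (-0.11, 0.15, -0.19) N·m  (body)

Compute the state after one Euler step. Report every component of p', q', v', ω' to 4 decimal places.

α = I⁻¹(τ − ω×Iω) = (-1.5033, 1.3413, -5.2300)
ω' = ω + α·dt = (0.7248, 0.8671, -1.0615)
q⊗(0,ω) = (0.1209280, -0.6007600, -0.6384800, 1.0662120)
updated quaternion q' = (-0.9570, 0.1127, -0.2601, 0.0613)
new position p' = (-0.1400, 0.6650, -0.6800)
new velocity v' = (-0.7325, 1.2275, 0.4275)

p' = (-0.1400, 0.6650, -0.6800)
q' = (-0.9570, 0.1127, -0.2601, 0.0613)
v' = (-0.7325, 1.2275, 0.4275)
ω' = (0.7248, 0.8671, -1.0615)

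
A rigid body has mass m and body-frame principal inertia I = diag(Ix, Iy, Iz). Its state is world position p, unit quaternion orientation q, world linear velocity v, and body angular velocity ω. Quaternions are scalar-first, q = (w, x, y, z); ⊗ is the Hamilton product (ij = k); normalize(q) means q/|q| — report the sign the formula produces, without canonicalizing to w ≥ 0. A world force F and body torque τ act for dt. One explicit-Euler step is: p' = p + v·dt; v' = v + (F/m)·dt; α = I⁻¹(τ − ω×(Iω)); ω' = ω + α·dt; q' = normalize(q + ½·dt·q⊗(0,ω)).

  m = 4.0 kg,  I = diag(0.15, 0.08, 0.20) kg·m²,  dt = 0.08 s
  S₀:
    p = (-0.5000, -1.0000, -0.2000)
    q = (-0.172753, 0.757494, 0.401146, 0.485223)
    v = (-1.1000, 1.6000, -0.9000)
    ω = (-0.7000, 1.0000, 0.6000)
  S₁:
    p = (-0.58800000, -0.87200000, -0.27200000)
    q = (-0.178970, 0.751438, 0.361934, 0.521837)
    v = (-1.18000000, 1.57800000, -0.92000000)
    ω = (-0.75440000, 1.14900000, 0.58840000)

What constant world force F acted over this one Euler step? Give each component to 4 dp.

v₁ − v₀ = (-0.08000000, -0.02200000, -0.02000000)
m·(v₁−v₀)/dt = (-4.0000, -1.1000, -1.0000)

F = (-4.0000, -1.1000, -1.0000)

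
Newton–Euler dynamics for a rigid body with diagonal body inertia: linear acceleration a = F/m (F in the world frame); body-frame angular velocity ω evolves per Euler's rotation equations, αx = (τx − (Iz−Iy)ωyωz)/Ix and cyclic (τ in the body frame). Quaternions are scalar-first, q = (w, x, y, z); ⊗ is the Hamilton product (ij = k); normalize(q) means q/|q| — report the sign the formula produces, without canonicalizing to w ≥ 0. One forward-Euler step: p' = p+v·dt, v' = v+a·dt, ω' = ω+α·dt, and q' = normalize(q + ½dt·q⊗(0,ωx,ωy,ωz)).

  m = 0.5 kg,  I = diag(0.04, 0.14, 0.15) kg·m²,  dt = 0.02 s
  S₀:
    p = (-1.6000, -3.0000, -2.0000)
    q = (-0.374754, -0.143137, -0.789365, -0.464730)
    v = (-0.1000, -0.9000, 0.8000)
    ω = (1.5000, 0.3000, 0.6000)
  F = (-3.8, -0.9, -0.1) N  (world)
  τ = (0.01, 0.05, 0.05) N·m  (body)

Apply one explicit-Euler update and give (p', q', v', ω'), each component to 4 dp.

p' = (-1.6020, -3.0180, -1.9840)
q' = (-0.3674, -0.1521, -0.7965, -0.4555)
v' = (-0.2520, -0.9360, 0.7960)
ω' = (1.5041, 0.3213, 0.6007)

gyro term ω×Iω = (0.0018, -0.0990, 0.0450)
(τ − ω×Iω)/I = (0.2050, 1.0643, 0.0333)
ω' = ω + α·dt = (1.5041, 0.3213, 0.6007)
Hamilton product q⊗(0,ω) = (0.7303530, -0.8963310, -0.7236390, 0.9162540)
q' = normalize(q + ½dt·q⊗(0,ω)) = (-0.3674, -0.1521, -0.7965, -0.4555)
new position p' = (-1.6020, -3.0180, -1.9840)
new velocity v' = (-0.2520, -0.9360, 0.7960)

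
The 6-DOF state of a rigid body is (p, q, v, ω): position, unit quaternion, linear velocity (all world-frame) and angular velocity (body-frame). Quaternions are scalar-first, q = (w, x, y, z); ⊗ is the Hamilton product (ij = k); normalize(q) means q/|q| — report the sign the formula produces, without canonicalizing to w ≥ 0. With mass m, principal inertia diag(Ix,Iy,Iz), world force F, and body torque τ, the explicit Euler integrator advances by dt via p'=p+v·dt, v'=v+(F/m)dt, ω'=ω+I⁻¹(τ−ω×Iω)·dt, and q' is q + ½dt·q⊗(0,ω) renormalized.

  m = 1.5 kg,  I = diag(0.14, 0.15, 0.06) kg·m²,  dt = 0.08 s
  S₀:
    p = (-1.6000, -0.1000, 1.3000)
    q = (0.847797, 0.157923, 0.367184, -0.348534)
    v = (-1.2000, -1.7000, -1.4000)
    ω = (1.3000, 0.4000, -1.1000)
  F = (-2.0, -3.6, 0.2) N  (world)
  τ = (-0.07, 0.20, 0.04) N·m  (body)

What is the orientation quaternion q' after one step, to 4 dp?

q⊗(0,ω) = (-0.7355609, 0.8376473, 0.0597399, -1.3467467)
q' = normalize(q + ½dt·q⊗(0,ω)) = (0.8164, 0.1910, 0.3687, -0.4014)

q' = (0.8164, 0.1910, 0.3687, -0.4014)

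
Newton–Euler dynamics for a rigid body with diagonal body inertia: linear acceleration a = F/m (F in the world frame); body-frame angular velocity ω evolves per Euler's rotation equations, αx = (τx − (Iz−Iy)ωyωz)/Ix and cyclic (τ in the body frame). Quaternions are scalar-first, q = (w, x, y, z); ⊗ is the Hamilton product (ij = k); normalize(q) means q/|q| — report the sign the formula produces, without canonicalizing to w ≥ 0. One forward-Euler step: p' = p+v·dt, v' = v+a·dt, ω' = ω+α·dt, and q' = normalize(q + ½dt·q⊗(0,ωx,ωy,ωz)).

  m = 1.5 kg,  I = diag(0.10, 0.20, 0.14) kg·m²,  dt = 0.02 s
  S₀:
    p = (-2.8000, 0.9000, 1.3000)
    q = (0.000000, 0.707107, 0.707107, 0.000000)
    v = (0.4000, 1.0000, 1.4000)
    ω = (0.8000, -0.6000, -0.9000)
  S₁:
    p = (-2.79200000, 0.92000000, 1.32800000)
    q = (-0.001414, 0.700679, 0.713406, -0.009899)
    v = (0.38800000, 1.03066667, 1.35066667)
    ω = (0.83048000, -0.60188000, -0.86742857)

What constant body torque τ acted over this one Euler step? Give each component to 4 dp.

τ = (0.1200, 0.0100, 0.1800)

Δω = ω₁−ω₀ = (0.03048000, -0.00188000, 0.03257143)
ω₀×(Iω₀) = (-0.0324, 0.0288, -0.0480)
applied torque τ = (0.1200, 0.0100, 0.1800)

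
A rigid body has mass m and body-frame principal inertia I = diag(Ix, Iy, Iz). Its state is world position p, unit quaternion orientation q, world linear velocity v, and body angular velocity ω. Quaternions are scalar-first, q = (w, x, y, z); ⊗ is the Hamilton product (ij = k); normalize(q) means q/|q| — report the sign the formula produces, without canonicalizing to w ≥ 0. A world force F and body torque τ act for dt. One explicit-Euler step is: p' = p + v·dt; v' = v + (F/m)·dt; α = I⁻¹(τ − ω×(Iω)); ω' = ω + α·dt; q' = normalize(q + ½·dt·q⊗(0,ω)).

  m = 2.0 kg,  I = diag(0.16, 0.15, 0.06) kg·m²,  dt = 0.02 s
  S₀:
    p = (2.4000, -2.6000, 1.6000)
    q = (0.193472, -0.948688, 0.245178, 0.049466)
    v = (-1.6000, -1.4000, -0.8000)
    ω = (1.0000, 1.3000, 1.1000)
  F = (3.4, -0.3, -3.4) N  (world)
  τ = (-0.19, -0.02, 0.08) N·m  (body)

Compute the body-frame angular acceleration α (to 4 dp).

α = (-0.3831, -0.8667, 1.5500)

precession coupling ω×(Iω) = (-0.1287, 0.1100, -0.0130)
(τ − ω×Iω)/I = (-0.3831, -0.8667, 1.5500)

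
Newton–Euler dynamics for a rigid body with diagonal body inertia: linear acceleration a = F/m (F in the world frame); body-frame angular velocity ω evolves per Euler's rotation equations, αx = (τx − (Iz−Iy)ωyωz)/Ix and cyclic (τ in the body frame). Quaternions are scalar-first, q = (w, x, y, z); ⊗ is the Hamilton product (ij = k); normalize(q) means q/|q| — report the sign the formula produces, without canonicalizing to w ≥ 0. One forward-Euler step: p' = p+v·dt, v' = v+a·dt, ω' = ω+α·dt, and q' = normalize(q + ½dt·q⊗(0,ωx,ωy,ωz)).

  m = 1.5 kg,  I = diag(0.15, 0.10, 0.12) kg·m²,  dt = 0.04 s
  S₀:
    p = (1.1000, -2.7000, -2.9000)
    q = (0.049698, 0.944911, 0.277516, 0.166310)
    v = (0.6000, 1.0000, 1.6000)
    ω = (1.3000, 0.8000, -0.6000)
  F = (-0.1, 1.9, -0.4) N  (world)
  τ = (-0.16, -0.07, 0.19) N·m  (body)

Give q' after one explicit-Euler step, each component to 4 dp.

2q̇ = q⊗(0,ω) = (-1.3506111, -0.2349502, 0.8229080, 0.3653392)
updated quaternion q' = (0.0227, 0.9397, 0.2938, 0.1735)

q' = (0.0227, 0.9397, 0.2938, 0.1735)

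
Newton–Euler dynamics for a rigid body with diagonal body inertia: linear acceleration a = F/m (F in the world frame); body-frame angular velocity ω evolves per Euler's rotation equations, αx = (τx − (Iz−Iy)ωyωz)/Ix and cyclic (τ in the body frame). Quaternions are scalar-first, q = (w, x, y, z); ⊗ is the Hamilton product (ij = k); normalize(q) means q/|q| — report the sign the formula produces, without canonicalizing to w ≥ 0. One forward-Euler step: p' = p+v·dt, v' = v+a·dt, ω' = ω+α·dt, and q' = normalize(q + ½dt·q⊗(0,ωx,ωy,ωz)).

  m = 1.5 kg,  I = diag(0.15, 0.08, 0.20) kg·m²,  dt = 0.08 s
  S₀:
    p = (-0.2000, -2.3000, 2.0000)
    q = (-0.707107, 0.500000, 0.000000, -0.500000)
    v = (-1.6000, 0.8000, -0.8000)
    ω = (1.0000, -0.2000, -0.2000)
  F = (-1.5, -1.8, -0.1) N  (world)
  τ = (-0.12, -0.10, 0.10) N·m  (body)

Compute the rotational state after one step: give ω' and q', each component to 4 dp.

gyro term ω×Iω = (0.0048, 0.0100, 0.0140)
(τ − ω×Iω)/I = (-0.8320, -1.3750, 0.4300)
ω + α·dt = (0.9334, -0.3100, -0.1656)
2q̇ = q⊗(0,ω) = (-0.6000000, -0.8071070, -0.2585786, 0.0414214)
q' = normalize(q + ½dt·q⊗(0,ω)) = (-0.7305, 0.4673, -0.0103, -0.4979)

ω' = (0.9334, -0.3100, -0.1656)
q' = (-0.7305, 0.4673, -0.0103, -0.4979)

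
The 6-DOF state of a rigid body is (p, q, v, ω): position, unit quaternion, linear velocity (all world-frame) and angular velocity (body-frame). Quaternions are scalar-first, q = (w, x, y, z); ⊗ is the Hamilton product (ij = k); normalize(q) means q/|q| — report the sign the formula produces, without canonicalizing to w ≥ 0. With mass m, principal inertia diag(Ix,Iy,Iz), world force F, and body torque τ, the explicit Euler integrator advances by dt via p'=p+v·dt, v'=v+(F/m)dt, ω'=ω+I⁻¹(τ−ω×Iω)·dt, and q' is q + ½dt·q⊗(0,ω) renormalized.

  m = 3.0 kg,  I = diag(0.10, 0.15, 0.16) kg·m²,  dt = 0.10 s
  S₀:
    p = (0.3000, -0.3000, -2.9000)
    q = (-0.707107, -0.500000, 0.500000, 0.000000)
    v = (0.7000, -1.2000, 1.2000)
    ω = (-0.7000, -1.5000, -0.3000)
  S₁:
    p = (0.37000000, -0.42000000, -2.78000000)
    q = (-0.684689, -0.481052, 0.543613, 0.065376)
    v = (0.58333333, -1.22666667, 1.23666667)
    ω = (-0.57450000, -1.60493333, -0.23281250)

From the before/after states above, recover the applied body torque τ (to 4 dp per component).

rate change Δω = (0.12550000, -0.10493333, 0.06718750)
precession coupling = (0.0045, -0.0126, 0.0525)
applied torque τ = (0.1300, -0.1700, 0.1600)

τ = (0.1300, -0.1700, 0.1600)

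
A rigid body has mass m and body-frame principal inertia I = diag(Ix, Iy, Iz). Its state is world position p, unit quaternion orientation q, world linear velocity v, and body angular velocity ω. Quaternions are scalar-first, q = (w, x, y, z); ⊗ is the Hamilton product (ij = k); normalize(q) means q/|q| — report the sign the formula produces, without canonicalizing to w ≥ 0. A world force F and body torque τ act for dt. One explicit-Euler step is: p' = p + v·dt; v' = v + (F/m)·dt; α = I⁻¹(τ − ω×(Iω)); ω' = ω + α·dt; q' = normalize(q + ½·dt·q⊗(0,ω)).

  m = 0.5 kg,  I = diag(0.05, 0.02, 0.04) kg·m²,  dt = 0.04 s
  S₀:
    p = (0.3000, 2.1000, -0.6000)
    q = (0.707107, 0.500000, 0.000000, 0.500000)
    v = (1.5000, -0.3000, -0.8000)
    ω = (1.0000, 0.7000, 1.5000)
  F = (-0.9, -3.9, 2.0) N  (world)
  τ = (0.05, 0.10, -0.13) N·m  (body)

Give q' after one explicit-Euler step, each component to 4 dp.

Hamilton product q⊗(0,ω) = (-1.2500000, 0.3571070, 0.2449749, 1.4106605)
q + ½dt·q⊗(0,ω), renormalized = (0.6816, 0.5068, 0.0049, 0.5278)

q' = (0.6816, 0.5068, 0.0049, 0.5278)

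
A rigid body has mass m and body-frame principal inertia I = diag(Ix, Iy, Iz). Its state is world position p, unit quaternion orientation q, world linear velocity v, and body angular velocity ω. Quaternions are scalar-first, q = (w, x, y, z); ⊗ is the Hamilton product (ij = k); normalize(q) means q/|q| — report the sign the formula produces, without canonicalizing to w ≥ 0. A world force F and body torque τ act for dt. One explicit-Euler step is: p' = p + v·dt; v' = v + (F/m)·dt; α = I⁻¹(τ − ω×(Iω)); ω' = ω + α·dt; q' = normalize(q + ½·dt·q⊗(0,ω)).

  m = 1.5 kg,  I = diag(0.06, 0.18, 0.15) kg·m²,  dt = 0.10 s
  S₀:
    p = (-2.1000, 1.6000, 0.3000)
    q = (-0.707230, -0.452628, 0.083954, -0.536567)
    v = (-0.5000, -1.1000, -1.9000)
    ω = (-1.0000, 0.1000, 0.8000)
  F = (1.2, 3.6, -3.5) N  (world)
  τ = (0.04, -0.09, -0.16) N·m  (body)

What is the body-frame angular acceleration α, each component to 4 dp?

α = (0.7067, -0.9000, -0.9867)

precession coupling ω×(Iω) = (-0.0024, 0.0720, -0.0120)
(τ − ω×Iω)/I = (0.7067, -0.9000, -0.9867)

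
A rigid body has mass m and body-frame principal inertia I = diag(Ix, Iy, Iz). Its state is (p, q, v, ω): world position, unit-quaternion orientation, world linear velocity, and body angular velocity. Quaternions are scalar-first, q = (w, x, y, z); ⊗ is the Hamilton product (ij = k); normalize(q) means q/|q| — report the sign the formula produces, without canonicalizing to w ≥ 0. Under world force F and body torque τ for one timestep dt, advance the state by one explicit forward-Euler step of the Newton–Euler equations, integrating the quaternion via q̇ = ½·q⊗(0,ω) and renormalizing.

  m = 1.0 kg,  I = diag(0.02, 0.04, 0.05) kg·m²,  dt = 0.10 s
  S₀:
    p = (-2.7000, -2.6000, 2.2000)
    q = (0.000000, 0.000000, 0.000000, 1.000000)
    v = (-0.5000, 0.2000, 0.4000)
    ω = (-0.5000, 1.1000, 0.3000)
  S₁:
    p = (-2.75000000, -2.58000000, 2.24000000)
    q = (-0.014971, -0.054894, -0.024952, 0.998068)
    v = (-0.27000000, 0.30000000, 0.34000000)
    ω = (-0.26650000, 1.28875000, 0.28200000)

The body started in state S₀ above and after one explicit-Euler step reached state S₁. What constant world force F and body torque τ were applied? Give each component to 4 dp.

velocity change Δv = (0.23000000, 0.10000000, -0.06000000)
m·(v₁−v₀)/dt = (2.3000, 1.0000, -0.6000)
Δω = ω₁−ω₀ = (0.23350000, 0.18875000, -0.01800000)
I·α + gyro = (0.0500, 0.0800, -0.0200)

F = (2.3000, 1.0000, -0.6000)
τ = (0.0500, 0.0800, -0.0200)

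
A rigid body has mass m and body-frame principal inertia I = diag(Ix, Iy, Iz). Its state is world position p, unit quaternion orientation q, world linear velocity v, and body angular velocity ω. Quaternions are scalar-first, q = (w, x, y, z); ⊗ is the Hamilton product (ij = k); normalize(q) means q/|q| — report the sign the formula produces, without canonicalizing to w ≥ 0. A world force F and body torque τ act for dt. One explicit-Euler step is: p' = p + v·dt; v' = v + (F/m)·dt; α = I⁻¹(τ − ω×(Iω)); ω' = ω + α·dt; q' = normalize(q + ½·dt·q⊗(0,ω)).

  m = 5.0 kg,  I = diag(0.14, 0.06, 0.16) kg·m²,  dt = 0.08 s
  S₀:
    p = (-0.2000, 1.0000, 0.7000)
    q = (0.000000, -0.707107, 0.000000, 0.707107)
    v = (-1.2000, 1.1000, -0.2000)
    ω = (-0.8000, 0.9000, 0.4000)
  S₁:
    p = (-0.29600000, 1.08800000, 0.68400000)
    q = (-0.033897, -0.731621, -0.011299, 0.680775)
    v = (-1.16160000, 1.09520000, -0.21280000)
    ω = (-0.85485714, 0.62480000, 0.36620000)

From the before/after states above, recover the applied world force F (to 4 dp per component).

Δv = v₁−v₀ = (0.03840000, -0.00480000, -0.01280000)
m·(v₁−v₀)/dt = (2.4000, -0.3000, -0.8000)

F = (2.4000, -0.3000, -0.8000)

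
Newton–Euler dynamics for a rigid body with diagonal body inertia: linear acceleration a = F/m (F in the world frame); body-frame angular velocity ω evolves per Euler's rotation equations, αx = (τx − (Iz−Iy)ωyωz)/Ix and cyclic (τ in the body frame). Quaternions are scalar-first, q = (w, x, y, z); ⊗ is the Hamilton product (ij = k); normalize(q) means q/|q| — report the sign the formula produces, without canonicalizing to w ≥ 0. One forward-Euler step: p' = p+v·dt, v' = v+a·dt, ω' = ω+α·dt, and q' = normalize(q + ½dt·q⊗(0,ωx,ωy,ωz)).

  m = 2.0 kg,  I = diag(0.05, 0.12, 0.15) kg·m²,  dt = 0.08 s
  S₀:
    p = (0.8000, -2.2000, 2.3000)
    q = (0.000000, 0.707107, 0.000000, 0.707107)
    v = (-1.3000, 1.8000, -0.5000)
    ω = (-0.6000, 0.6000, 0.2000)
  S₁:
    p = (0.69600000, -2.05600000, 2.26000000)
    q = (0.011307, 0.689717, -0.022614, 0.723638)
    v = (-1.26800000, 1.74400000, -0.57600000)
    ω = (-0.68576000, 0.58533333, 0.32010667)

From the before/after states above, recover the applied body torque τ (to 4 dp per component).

Δω = ω₁−ω₀ = (-0.08576000, -0.01466667, 0.12010667)
ω₀×(Iω₀) = (0.0036, 0.0120, -0.0252)
I·α + gyro = (-0.0500, -0.0100, 0.2000)

τ = (-0.0500, -0.0100, 0.2000)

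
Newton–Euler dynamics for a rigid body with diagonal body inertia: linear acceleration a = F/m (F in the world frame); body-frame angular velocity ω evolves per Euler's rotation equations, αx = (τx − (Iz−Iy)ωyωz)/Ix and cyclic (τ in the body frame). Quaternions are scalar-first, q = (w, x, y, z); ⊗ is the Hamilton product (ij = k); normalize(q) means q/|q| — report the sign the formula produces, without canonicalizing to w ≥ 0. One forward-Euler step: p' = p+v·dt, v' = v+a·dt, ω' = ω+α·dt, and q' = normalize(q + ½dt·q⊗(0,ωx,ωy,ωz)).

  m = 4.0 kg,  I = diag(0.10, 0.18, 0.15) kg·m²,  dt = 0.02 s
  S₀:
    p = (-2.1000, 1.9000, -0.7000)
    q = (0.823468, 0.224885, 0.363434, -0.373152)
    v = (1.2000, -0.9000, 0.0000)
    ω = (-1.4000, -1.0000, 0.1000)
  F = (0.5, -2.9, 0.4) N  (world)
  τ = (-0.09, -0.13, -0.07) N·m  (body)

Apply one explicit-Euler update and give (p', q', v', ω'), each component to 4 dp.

precession coupling ω×(Iω) = (0.0030, 0.0070, 0.1120)
α = I⁻¹(τ − ω×Iω) = (-0.9300, -0.7611, -1.2133)
ω' = ω + α·dt = (-1.4186, -1.0152, 0.0757)
Hamilton product q⊗(0,ω) = (0.7155882, -1.4896638, -0.3235437, 0.3662694)
q + ½dt·q⊗(0,ω), renormalized = (0.8305, 0.2100, 0.3601, -0.3694)
a = F/m = (0.1250, -0.7250, 0.1000)
p' = p + v·dt = (-2.0760, 1.8820, -0.7000)
v' = v + a·dt = (1.2025, -0.9145, 0.0020)

p' = (-2.0760, 1.8820, -0.7000)
q' = (0.8305, 0.2100, 0.3601, -0.3694)
v' = (1.2025, -0.9145, 0.0020)
ω' = (-1.4186, -1.0152, 0.0757)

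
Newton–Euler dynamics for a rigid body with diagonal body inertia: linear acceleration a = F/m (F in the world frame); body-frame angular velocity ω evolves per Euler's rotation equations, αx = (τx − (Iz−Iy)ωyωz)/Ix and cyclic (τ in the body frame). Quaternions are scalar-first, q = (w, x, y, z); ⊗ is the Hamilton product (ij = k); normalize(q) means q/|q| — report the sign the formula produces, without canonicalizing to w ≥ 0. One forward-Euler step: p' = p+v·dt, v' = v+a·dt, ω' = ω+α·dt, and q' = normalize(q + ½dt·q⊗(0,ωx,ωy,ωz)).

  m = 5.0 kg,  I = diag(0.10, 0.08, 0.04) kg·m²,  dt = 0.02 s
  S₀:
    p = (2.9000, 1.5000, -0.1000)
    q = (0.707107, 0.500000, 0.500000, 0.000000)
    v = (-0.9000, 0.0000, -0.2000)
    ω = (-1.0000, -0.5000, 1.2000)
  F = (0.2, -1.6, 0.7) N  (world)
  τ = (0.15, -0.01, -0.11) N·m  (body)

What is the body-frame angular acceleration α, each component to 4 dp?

α = (1.2600, 0.7750, -2.5000)

gyro term ω×Iω = (0.0240, -0.0720, -0.0100)
α = I⁻¹(τ − ω×Iω) = (1.2600, 0.7750, -2.5000)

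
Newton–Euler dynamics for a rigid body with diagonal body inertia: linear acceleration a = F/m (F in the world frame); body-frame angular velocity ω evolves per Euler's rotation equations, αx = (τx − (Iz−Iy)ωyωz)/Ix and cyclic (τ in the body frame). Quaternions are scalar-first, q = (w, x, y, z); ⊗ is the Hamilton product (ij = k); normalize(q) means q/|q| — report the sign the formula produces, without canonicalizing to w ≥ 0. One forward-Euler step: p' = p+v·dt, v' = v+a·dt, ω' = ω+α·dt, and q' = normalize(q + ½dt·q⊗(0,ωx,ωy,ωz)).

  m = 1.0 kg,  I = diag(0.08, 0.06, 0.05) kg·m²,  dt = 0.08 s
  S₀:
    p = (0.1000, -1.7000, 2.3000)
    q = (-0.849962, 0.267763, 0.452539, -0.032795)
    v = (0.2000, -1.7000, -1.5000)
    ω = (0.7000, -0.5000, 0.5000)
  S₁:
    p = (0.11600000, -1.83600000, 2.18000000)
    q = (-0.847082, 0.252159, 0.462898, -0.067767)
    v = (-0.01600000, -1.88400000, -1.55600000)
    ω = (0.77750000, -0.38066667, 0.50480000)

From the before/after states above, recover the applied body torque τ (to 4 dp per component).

ω₁ − ω₀ = (0.07750000, 0.11933333, 0.00480000)
precession coupling = (0.0025, 0.0105, 0.0070)
I·α + gyro = (0.0800, 0.1000, 0.0100)

τ = (0.0800, 0.1000, 0.0100)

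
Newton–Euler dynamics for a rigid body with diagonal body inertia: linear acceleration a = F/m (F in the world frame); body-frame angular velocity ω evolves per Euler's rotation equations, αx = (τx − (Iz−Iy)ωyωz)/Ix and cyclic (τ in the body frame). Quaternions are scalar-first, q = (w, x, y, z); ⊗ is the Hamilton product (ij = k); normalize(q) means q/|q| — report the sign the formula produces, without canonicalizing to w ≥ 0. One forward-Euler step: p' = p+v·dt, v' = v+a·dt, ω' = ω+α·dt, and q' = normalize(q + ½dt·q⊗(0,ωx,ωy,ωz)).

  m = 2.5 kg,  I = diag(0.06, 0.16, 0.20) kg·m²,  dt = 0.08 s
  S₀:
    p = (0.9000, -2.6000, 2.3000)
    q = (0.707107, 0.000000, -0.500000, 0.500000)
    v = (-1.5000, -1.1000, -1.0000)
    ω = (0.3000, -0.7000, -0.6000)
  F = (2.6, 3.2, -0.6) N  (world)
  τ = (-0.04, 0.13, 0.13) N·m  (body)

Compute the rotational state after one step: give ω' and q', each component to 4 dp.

gyro term ω×Iω = (0.0168, 0.0252, -0.0210)
angular accel α = (-0.9467, 0.6550, 0.7550)
ω' = ω + α·dt = (0.2243, -0.6476, -0.5396)
2q̇ = q⊗(0,ω) = (-0.0500000, 0.8621321, -0.3449749, -0.2742642)
updated quaternion q' = (0.7046, 0.0345, -0.5134, 0.4887)

ω' = (0.2243, -0.6476, -0.5396)
q' = (0.7046, 0.0345, -0.5134, 0.4887)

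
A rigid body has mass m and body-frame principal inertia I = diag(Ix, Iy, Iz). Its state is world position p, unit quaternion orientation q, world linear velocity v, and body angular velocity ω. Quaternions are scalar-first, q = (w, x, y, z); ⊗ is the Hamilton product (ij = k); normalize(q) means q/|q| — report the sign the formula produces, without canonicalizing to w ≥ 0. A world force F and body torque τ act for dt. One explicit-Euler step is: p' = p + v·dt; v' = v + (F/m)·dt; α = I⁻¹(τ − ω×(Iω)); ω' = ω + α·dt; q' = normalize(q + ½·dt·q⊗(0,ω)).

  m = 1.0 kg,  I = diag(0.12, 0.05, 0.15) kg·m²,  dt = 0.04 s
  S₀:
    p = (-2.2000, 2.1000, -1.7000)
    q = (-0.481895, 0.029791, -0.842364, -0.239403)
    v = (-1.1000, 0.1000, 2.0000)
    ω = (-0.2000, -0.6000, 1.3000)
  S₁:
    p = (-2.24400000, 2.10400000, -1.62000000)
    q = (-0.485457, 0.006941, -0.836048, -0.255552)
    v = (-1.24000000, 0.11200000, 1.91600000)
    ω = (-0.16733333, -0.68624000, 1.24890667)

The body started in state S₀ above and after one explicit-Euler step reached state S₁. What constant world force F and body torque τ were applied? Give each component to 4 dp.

Δv = v₁−v₀ = (-0.14000000, 0.01200000, -0.08400000)
applied force F = (-3.5000, 0.3000, -2.1000)
ω₁ − ω₀ = (0.03266667, -0.08624000, -0.05109333)
τ = I·(Δω/dt) + ω₀×(Iω₀) = (0.0200, -0.1000, -0.2000)

F = (-3.5000, 0.3000, -2.1000)
τ = (0.0200, -0.1000, -0.2000)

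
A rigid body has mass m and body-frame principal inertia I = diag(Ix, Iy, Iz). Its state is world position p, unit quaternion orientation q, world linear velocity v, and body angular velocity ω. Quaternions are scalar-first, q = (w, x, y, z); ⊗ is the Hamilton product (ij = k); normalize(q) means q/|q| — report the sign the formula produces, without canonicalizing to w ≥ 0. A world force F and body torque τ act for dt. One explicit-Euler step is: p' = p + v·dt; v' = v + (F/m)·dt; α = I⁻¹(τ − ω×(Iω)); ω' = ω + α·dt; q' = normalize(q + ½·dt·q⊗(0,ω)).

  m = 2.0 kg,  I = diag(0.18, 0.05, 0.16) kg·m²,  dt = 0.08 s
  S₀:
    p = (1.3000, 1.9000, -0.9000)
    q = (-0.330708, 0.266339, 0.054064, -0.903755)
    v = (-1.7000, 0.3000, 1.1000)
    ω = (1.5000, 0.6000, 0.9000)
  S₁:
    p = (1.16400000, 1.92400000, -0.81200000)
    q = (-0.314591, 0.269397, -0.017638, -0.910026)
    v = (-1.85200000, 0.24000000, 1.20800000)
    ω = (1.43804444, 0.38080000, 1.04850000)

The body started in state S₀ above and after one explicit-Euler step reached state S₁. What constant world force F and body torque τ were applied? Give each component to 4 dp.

rate change Δω = (-0.06195556, -0.21920000, 0.14850000)
precession coupling = (0.0594, 0.0270, -0.1170)
τ = I·(Δω/dt) + ω₀×(Iω₀) = (-0.0800, -0.1100, 0.1800)
v₁ − v₀ = (-0.15200000, -0.06000000, 0.10800000)
m·(v₁−v₀)/dt = (-3.8000, -1.5000, 2.7000)

F = (-3.8000, -1.5000, 2.7000)
τ = (-0.0800, -0.1100, 0.1800)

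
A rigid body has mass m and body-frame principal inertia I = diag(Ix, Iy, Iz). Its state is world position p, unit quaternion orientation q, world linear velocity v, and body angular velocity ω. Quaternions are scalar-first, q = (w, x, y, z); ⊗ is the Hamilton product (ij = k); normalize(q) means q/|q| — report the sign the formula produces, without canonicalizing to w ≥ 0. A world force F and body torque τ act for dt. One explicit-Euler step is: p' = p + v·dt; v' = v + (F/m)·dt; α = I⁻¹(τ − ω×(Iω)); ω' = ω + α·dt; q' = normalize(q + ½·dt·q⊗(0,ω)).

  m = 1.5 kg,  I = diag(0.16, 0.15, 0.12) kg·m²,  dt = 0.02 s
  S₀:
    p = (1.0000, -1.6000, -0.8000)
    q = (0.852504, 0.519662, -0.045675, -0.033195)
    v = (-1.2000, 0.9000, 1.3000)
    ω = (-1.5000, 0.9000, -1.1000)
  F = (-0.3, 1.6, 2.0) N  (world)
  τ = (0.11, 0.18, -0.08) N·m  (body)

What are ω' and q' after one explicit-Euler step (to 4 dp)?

ω' = (-1.4900, 0.9152, -1.1156)
q' = (0.8602, 0.5076, -0.0318, -0.0386)

angular accel α = (0.5019, 0.7600, -0.7792)
ω + α·dt = (-1.4900, 0.9152, -1.1156)
Hamilton product q⊗(0,ω) = (0.7840860, -1.1986380, 1.3886743, -0.5385711)
updated quaternion q' = (0.8602, 0.5076, -0.0318, -0.0386)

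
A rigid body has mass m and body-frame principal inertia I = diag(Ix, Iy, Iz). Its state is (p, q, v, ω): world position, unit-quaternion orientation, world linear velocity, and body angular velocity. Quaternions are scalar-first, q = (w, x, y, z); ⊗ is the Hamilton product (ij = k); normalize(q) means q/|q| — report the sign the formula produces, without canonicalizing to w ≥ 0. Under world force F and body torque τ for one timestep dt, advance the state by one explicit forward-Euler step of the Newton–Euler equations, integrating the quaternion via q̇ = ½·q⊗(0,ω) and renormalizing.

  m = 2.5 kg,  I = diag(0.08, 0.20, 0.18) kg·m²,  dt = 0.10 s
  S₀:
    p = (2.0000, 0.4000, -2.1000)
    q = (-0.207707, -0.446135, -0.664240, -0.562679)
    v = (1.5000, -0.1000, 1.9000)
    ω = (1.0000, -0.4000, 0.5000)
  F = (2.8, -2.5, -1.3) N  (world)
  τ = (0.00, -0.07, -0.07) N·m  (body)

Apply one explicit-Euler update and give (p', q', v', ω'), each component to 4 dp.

p' = (2.1500, 0.3900, -1.9100)
q' = (-0.1843, -0.4835, -0.6759, -0.5248)
v' = (1.6120, -0.2000, 1.8480)
ω' = (0.9950, -0.4100, 0.4878)

angular accel α = (-0.0500, -0.1000, -0.1222)
ω' = ω + α·dt = (0.9950, -0.4100, 0.4878)
q⊗(0,ω) = (0.4617785, -0.7648986, -0.2565287, 0.7388405)
q' = normalize(q + ½dt·q⊗(0,ω)) = (-0.1843, -0.4835, -0.6759, -0.5248)
a = F/m = (1.1200, -1.0000, -0.5200)
p + v·dt = (2.1500, 0.3900, -1.9100)
new velocity v' = (1.6120, -0.2000, 1.8480)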